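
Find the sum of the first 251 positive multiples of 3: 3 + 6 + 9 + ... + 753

Factor out 3: = 3(1 + 2 + ... + 251) = 3 × n(n+1)/2
= 3 × 251×252/2
= 3 × 31626
= 94878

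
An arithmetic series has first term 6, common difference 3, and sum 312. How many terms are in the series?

Using S = n/2 × [2a + (n-1)d]
312 = n/2 × [2(6) + (n-1)(3)]
312 = n/2 × [12 + 3n - 3]
624 = n × [9 + 3n]
3n² + (9)n - 624 = 0
Discriminant: Δ = (9)² - 4(3)(-624) = 81 + 7488 = 7569
√Δ = 87
n = [-(9) + √Δ] / (2·3) = (-9 + 87) / 6 = 78 / 6 = 13
(The negative root is discarded since n must be a positive integer.)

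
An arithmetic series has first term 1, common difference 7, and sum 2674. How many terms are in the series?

Using S = n/2 × [2a + (n-1)d]
2674 = n/2 × [2(1) + (n-1)(7)]
2674 = n/2 × [2 + 7n - 7]
5348 = n × [-5 + 7n]
7n² + (-5)n - 5348 = 0
Discriminant: Δ = (-5)² - 4(7)(-5348) = 25 + 149744 = 149769
√Δ = 387
n = [-(-5) + √Δ] / (2·7) = (5 + 387) / 14 = 392 / 14 = 28
(The negative root is discarded since n must be a positive integer.)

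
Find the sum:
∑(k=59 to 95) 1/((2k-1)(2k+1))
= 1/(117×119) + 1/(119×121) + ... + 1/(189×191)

Partial fractions: 1/((2k-1)(2k+1)) = (1/2)[1/(2k-1) - 1/(2k+1)]
The series telescopes:
= (1/2)[1/117 - 1/191]
= 37/22347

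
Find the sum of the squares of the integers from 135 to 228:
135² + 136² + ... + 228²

Use ∑_{k=1}^{n} k² = n(n+1)(2n+1)/6, then subtract the first 134 terms.
∑_{k=1}^{228} k² = 228×229×457/6 = 3976814
∑_{k=1}^{134} k² = 134×135×269/6 = 811035
∑_{k=135}^{228} k² = 3976814 - 811035 = 3165779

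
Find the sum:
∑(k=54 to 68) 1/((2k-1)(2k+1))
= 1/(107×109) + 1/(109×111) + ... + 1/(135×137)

Partial fractions: 1/((2k-1)(2k+1)) = (1/2)[1/(2k-1) - 1/(2k+1)]
The series telescopes:
= (1/2)[1/107 - 1/137]
= 15/14659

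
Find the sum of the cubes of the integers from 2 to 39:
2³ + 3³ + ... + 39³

Use ∑_{k=1}^{n} k³ = [n(n+1)/2]², then subtract the first 1 terms.
∑_{k=1}^{39} k³ = [39×40/2]² = 780² = 608400
∑_{k=1}^{1} k³ = [1×2/2]² = 1² = 1
∑_{k=2}^{39} k³ = 608400 - 1 = 608399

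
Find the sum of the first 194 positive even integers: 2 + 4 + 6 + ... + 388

Sum of first n even numbers = n(n+1)
= 194×195
= 37830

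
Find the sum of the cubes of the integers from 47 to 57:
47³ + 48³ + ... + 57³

Use ∑_{k=1}^{n} k³ = [n(n+1)/2]², then subtract the first 46 terms.
∑_{k=1}^{57} k³ = [57×58/2]² = 1653² = 2732409
∑_{k=1}^{46} k³ = [46×47/2]² = 1081² = 1168561
∑_{k=47}^{57} k³ = 2732409 - 1168561 = 1563848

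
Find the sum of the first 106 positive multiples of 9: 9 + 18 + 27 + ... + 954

Factor out 9: = 9(1 + 2 + ... + 106) = 9 × n(n+1)/2
= 9 × 106×107/2
= 9 × 5671
= 51039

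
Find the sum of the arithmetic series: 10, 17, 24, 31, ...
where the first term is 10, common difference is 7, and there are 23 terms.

Sₙ = n/2 × (first + last)
Last term = a + (n-1)d = 10 + (23-1)×7 = 164
S_23 = 23/2 × (10 + 164)
S_23 = 23/2 × 174 = 2001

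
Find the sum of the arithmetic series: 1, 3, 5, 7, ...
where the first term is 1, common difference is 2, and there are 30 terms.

Sₙ = n/2 × (first + last)
Last term = a + (n-1)d = 1 + (30-1)×2 = 59
S_30 = 30/2 × (1 + 59)
S_30 = 30/2 × 60 = 900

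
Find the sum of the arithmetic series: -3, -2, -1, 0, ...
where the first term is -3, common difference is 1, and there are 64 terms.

Sₙ = n/2 × (first + last)
Last term = a + (n-1)d = -3 + (64-1)×1 = 60
S_64 = 64/2 × (-3 + 60)
S_64 = 64/2 × 57 = 1824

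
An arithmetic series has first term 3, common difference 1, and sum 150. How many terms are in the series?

Using S = n/2 × [2a + (n-1)d]
150 = n/2 × [2(3) + (n-1)(1)]
150 = n/2 × [6 + 1n - 1]
300 = n × [5 + 1n]
1n² + (5)n - 300 = 0
Discriminant: Δ = (5)² - 4(1)(-300) = 25 + 1200 = 1225
√Δ = 35
n = [-(5) + √Δ] / (2·1) = (-5 + 35) / 2 = 30 / 2 = 15
(The negative root is discarded since n must be a positive integer.)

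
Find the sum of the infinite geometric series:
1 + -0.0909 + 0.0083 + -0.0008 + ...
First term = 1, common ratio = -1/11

For |r| < 1, S = a / (1 - r)
S = 1 / (1 - (-1/11))
S = 1 / (12/11)
S = 11/12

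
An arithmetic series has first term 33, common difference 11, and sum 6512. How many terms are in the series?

Using S = n/2 × [2a + (n-1)d]
6512 = n/2 × [2(33) + (n-1)(11)]
6512 = n/2 × [66 + 11n - 11]
13024 = n × [55 + 11n]
11n² + (55)n - 13024 = 0
Discriminant: Δ = (55)² - 4(11)(-13024) = 3025 + 573056 = 576081
√Δ = 759
n = [-(55) + √Δ] / (2·11) = (-55 + 759) / 22 = 704 / 22 = 32
(The negative root is discarded since n must be a positive integer.)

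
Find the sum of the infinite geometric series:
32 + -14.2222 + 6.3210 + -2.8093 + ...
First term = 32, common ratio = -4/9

For |r| < 1, S = a / (1 - r)
S = 32 / (1 - (-4/9))
S = 32 / (13/9)
S = 288/13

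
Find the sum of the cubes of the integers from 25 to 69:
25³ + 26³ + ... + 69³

Use ∑_{k=1}^{n} k³ = [n(n+1)/2]², then subtract the first 24 terms.
∑_{k=1}^{69} k³ = [69×70/2]² = 2415² = 5832225
∑_{k=1}^{24} k³ = [24×25/2]² = 300² = 90000
∑_{k=25}^{69} k³ = 5832225 - 90000 = 5742225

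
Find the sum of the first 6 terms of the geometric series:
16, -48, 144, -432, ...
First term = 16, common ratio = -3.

Sₙ = a(1 - rⁿ) / (1 - r)
S_6 = 16(1 - (-3)^6) / (1 - (-3))
S_6 = 16(1 - 729) / (4)
S_6 = -2912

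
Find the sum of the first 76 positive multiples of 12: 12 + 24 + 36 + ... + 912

Factor out 12: = 12(1 + 2 + ... + 76) = 12 × n(n+1)/2
= 12 × 76×77/2
= 12 × 2926
= 35112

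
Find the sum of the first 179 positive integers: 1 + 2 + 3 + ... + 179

Formula: ∑k = n(n+1)/2
= 179×180/2
= 32220/2
= 16110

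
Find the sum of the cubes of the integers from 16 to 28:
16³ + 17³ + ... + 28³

Use ∑_{k=1}^{n} k³ = [n(n+1)/2]², then subtract the first 15 terms.
∑_{k=1}^{28} k³ = [28×29/2]² = 406² = 164836
∑_{k=1}^{15} k³ = [15×16/2]² = 120² = 14400
∑_{k=16}^{28} k³ = 164836 - 14400 = 150436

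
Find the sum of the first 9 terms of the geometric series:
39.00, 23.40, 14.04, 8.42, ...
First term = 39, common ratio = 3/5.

Sₙ = a(1 - rⁿ) / (1 - r)
S_9 = 39(1 - (3/5)^9) / (1 - (3/5))
S_9 = 39(1 - (19683/1953125)) / (2/5)
S_9 = 37702119/390625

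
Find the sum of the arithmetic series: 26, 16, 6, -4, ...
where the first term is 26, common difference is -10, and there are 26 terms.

Sₙ = n/2 × (first + last)
Last term = a + (n-1)d = 26 + (26-1)×(-10) = -224
S_26 = 26/2 × (26 + (-224))
S_26 = 26/2 × (-198) = -2574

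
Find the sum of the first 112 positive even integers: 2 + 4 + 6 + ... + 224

Sum of first n even numbers = n(n+1)
= 112×113
= 12656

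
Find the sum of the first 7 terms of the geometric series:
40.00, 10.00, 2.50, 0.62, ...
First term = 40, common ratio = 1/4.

Sₙ = a(1 - rⁿ) / (1 - r)
S_7 = 40(1 - (1/4)^7) / (1 - (1/4))
S_7 = 40(1 - (1/16384)) / (3/4)
S_7 = 27305/512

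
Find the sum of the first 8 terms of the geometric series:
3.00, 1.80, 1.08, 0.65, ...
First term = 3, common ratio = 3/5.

Sₙ = a(1 - rⁿ) / (1 - r)
S_8 = 3(1 - (3/5)^8) / (1 - (3/5))
S_8 = 3(1 - (6561/390625)) / (2/5)
S_8 = 576096/78125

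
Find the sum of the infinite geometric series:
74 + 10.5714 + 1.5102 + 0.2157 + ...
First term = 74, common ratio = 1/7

For |r| < 1, S = a / (1 - r)
S = 74 / (1 - (1/7))
S = 74 / (6/7)
S = 259/3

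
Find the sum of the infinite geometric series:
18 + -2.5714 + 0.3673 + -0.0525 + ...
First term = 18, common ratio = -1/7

For |r| < 1, S = a / (1 - r)
S = 18 / (1 - (-1/7))
S = 18 / (8/7)
S = 63/4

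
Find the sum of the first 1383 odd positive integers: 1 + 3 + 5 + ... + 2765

Sum of first n odd numbers = n²
= 1383²
= 1912689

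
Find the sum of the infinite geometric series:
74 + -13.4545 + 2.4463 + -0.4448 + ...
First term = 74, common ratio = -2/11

For |r| < 1, S = a / (1 - r)
S = 74 / (1 - (-2/11))
S = 74 / (13/11)
S = 814/13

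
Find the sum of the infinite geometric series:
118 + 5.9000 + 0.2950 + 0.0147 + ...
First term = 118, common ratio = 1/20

For |r| < 1, S = a / (1 - r)
S = 118 / (1 - (1/20))
S = 118 / (19/20)
S = 2360/19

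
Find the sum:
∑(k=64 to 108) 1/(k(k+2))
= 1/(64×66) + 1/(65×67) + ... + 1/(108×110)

Partial fractions: 1/(k(k+2)) = (1/2)[1/k - 1/(k+2)]
Telescoping leaves the first two and last two terms:
= (1/2)[1/64 + 1/65 - 1/109 - 1/110]
= 63567/9975680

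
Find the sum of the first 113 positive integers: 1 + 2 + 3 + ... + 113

Formula: ∑k = n(n+1)/2
= 113×114/2
= 12882/2
= 6441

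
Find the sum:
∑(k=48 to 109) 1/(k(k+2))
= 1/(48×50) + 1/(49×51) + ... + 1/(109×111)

Partial fractions: 1/(k(k+2)) = (1/2)[1/k - 1/(k+2)]
Telescoping leaves the first two and last two terms:
= (1/2)[1/48 + 1/49 - 1/110 - 1/111]
= 36921/3190880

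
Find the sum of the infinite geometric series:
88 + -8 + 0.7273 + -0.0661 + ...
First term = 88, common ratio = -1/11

For |r| < 1, S = a / (1 - r)
S = 88 / (1 - (-1/11))
S = 88 / (12/11)
S = 242/3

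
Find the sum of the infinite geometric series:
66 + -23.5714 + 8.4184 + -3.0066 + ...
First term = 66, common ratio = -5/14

For |r| < 1, S = a / (1 - r)
S = 66 / (1 - (-5/14))
S = 66 / (19/14)
S = 924/19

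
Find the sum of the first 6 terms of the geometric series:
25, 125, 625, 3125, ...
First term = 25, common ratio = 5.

Sₙ = a(1 - rⁿ) / (1 - r)
S_6 = 25(1 - 5^6) / (1 - 5)
S_6 = 25(1 - 15625) / (-4)
S_6 = 97650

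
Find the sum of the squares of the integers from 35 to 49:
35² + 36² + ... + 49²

Use ∑_{k=1}^{n} k² = n(n+1)(2n+1)/6, then subtract the first 34 terms.
∑_{k=1}^{49} k² = 49×50×99/6 = 40425
∑_{k=1}^{34} k² = 34×35×69/6 = 13685
∑_{k=35}^{49} k² = 40425 - 13685 = 26740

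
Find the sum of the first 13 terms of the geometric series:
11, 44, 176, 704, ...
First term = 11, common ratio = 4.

Sₙ = a(1 - rⁿ) / (1 - r)
S_13 = 11(1 - 4^13) / (1 - 4)
S_13 = 11(1 - 67108864) / (-3)
S_13 = 246065831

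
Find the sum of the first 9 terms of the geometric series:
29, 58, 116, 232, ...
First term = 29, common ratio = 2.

Sₙ = a(1 - rⁿ) / (1 - r)
S_9 = 29(1 - 2^9) / (1 - 2)
S_9 = 29(1 - 512) / (-1)
S_9 = 14819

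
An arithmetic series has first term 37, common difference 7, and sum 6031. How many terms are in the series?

Using S = n/2 × [2a + (n-1)d]
6031 = n/2 × [2(37) + (n-1)(7)]
6031 = n/2 × [74 + 7n - 7]
12062 = n × [67 + 7n]
7n² + (67)n - 12062 = 0
Discriminant: Δ = (67)² - 4(7)(-12062) = 4489 + 337736 = 342225
√Δ = 585
n = [-(67) + √Δ] / (2·7) = (-67 + 585) / 14 = 518 / 14 = 37
(The negative root is discarded since n must be a positive integer.)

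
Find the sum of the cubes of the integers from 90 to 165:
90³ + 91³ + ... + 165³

Use ∑_{k=1}^{n} k³ = [n(n+1)/2]², then subtract the first 89 terms.
∑_{k=1}^{165} k³ = [165×166/2]² = 13695² = 187553025
∑_{k=1}^{89} k³ = [89×90/2]² = 4005² = 16040025
∑_{k=90}^{165} k³ = 187553025 - 16040025 = 171513000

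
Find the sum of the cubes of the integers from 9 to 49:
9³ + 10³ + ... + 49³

Use ∑_{k=1}^{n} k³ = [n(n+1)/2]², then subtract the first 8 terms.
∑_{k=1}^{49} k³ = [49×50/2]² = 1225² = 1500625
∑_{k=1}^{8} k³ = [8×9/2]² = 36² = 1296
∑_{k=9}^{49} k³ = 1500625 - 1296 = 1499329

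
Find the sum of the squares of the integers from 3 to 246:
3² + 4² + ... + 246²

Use ∑_{k=1}^{n} k² = n(n+1)(2n+1)/6, then subtract the first 2 terms.
∑_{k=1}^{246} k² = 246×247×493/6 = 4992611
∑_{k=1}^{2} k² = 2×3×5/6 = 5
∑_{k=3}^{246} k² = 4992611 - 5 = 4992606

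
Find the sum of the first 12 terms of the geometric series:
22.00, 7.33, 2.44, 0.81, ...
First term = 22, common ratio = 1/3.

Sₙ = a(1 - rⁿ) / (1 - r)
S_12 = 22(1 - (1/3)^12) / (1 - (1/3))
S_12 = 22(1 - (1/531441)) / (2/3)
S_12 = 5845840/177147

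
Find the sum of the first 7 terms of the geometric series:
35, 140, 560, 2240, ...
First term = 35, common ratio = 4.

Sₙ = a(1 - rⁿ) / (1 - r)
S_7 = 35(1 - 4^7) / (1 - 4)
S_7 = 35(1 - 16384) / (-3)
S_7 = 191135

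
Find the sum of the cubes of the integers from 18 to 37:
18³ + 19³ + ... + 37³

Use ∑_{k=1}^{n} k³ = [n(n+1)/2]², then subtract the first 17 terms.
∑_{k=1}^{37} k³ = [37×38/2]² = 703² = 494209
∑_{k=1}^{17} k³ = [17×18/2]² = 153² = 23409
∑_{k=18}^{37} k³ = 494209 - 23409 = 470800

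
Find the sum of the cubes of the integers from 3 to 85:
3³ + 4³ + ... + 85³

Use ∑_{k=1}^{n} k³ = [n(n+1)/2]², then subtract the first 2 terms.
∑_{k=1}^{85} k³ = [85×86/2]² = 3655² = 13359025
∑_{k=1}^{2} k³ = [2×3/2]² = 3² = 9
∑_{k=3}^{85} k³ = 13359025 - 9 = 13359016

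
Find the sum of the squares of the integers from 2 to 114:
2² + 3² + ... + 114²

Use ∑_{k=1}^{n} k² = n(n+1)(2n+1)/6, then subtract the first 1 terms.
∑_{k=1}^{114} k² = 114×115×229/6 = 500365
∑_{k=1}^{1} k² = 1×2×3/6 = 1
∑_{k=2}^{114} k² = 500365 - 1 = 500364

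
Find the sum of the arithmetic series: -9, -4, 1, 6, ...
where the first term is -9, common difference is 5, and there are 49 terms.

Sₙ = n/2 × (first + last)
Last term = a + (n-1)d = -9 + (49-1)×5 = 231
S_49 = 49/2 × (-9 + 231)
S_49 = 49/2 × 222 = 5439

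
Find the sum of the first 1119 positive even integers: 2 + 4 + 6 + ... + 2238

Sum of first n even numbers = n(n+1)
= 1119×1120
= 1253280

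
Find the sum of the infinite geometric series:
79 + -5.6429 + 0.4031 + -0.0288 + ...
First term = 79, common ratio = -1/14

For |r| < 1, S = a / (1 - r)
S = 79 / (1 - (-1/14))
S = 79 / (15/14)
S = 1106/15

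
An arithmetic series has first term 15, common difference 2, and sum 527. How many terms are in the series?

Using S = n/2 × [2a + (n-1)d]
527 = n/2 × [2(15) + (n-1)(2)]
527 = n/2 × [30 + 2n - 2]
1054 = n × [28 + 2n]
2n² + (28)n - 1054 = 0
Discriminant: Δ = (28)² - 4(2)(-1054) = 784 + 8432 = 9216
√Δ = 96
n = [-(28) + √Δ] / (2·2) = (-28 + 96) / 4 = 68 / 4 = 17
(The negative root is discarded since n must be a positive integer.)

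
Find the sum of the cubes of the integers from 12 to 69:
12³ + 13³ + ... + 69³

Use ∑_{k=1}^{n} k³ = [n(n+1)/2]², then subtract the first 11 terms.
∑_{k=1}^{69} k³ = [69×70/2]² = 2415² = 5832225
∑_{k=1}^{11} k³ = [11×12/2]² = 66² = 4356
∑_{k=12}^{69} k³ = 5832225 - 4356 = 5827869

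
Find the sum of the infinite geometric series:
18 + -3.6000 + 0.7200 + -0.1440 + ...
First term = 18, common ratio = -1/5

For |r| < 1, S = a / (1 - r)
S = 18 / (1 - (-1/5))
S = 18 / (6/5)
S = 15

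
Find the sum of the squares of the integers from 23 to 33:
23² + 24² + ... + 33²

Use ∑_{k=1}^{n} k² = n(n+1)(2n+1)/6, then subtract the first 22 terms.
∑_{k=1}^{33} k² = 33×34×67/6 = 12529
∑_{k=1}^{22} k² = 22×23×45/6 = 3795
∑_{k=23}^{33} k² = 12529 - 3795 = 8734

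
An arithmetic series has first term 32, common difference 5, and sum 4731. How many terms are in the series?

Using S = n/2 × [2a + (n-1)d]
4731 = n/2 × [2(32) + (n-1)(5)]
4731 = n/2 × [64 + 5n - 5]
9462 = n × [59 + 5n]
5n² + (59)n - 9462 = 0
Discriminant: Δ = (59)² - 4(5)(-9462) = 3481 + 189240 = 192721
√Δ = 439
n = [-(59) + √Δ] / (2·5) = (-59 + 439) / 10 = 380 / 10 = 38
(The negative root is discarded since n must be a positive integer.)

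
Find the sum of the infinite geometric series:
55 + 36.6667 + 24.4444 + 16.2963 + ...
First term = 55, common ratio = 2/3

For |r| < 1, S = a / (1 - r)
S = 55 / (1 - (2/3))
S = 55 / (1/3)
S = 165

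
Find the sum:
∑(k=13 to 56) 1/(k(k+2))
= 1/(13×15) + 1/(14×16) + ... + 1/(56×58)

Partial fractions: 1/(k(k+2)) = (1/2)[1/k - 1/(k+2)]
Telescoping leaves the first two and last two terms:
= (1/2)[1/13 + 1/14 - 1/57 - 1/58]
= 17083/300846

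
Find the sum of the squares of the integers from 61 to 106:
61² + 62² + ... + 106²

Use ∑_{k=1}^{n} k² = n(n+1)(2n+1)/6, then subtract the first 60 terms.
∑_{k=1}^{106} k² = 106×107×213/6 = 402641
∑_{k=1}^{60} k² = 60×61×121/6 = 73810
∑_{k=61}^{106} k² = 402641 - 73810 = 328831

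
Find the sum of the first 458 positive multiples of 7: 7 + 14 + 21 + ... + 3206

Factor out 7: = 7(1 + 2 + ... + 458) = 7 × n(n+1)/2
= 7 × 458×459/2
= 7 × 105111
= 735777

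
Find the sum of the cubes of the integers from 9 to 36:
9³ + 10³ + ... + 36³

Use ∑_{k=1}^{n} k³ = [n(n+1)/2]², then subtract the first 8 terms.
∑_{k=1}^{36} k³ = [36×37/2]² = 666² = 443556
∑_{k=1}^{8} k³ = [8×9/2]² = 36² = 1296
∑_{k=9}^{36} k³ = 443556 - 1296 = 442260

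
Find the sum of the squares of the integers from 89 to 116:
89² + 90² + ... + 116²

Use ∑_{k=1}^{n} k² = n(n+1)(2n+1)/6, then subtract the first 88 terms.
∑_{k=1}^{116} k² = 116×117×233/6 = 527046
∑_{k=1}^{88} k² = 88×89×177/6 = 231044
∑_{k=89}^{116} k² = 527046 - 231044 = 296002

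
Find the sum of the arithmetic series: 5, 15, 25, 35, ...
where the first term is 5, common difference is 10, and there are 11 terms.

Sₙ = n/2 × (first + last)
Last term = a + (n-1)d = 5 + (11-1)×10 = 105
S_11 = 11/2 × (5 + 105)
S_11 = 11/2 × 110 = 605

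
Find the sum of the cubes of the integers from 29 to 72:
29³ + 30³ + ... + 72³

Use ∑_{k=1}^{n} k³ = [n(n+1)/2]², then subtract the first 28 terms.
∑_{k=1}^{72} k³ = [72×73/2]² = 2628² = 6906384
∑_{k=1}^{28} k³ = [28×29/2]² = 406² = 164836
∑_{k=29}^{72} k³ = 6906384 - 164836 = 6741548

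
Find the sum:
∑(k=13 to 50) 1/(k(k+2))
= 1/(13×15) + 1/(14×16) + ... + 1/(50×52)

Partial fractions: 1/(k(k+2)) = (1/2)[1/k - 1/(k+2)]
Telescoping leaves the first two and last two terms:
= (1/2)[1/13 + 1/14 - 1/51 - 1/52]
= 2033/37128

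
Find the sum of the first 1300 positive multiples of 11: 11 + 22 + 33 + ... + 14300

Factor out 11: = 11(1 + 2 + ... + 1300) = 11 × n(n+1)/2
= 11 × 1300×1301/2
= 11 × 845650
= 9302150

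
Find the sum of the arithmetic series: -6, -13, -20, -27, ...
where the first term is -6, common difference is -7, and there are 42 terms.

Sₙ = n/2 × (first + last)
Last term = a + (n-1)d = -6 + (42-1)×(-7) = -293
S_42 = 42/2 × (-6 + (-293))
S_42 = 42/2 × (-299) = -6279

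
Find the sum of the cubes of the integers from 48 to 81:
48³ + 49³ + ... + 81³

Use ∑_{k=1}^{n} k³ = [n(n+1)/2]², then subtract the first 47 terms.
∑_{k=1}^{81} k³ = [81×82/2]² = 3321² = 11029041
∑_{k=1}^{47} k³ = [47×48/2]² = 1128² = 1272384
∑_{k=48}^{81} k³ = 11029041 - 1272384 = 9756657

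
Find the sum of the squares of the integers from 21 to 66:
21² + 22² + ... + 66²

Use ∑_{k=1}^{n} k² = n(n+1)(2n+1)/6, then subtract the first 20 terms.
∑_{k=1}^{66} k² = 66×67×133/6 = 98021
∑_{k=1}^{20} k² = 20×21×41/6 = 2870
∑_{k=21}^{66} k² = 98021 - 2870 = 95151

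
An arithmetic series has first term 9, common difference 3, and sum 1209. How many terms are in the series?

Using S = n/2 × [2a + (n-1)d]
1209 = n/2 × [2(9) + (n-1)(3)]
1209 = n/2 × [18 + 3n - 3]
2418 = n × [15 + 3n]
3n² + (15)n - 2418 = 0
Discriminant: Δ = (15)² - 4(3)(-2418) = 225 + 29016 = 29241
√Δ = 171
n = [-(15) + √Δ] / (2·3) = (-15 + 171) / 6 = 156 / 6 = 26
(The negative root is discarded since n must be a positive integer.)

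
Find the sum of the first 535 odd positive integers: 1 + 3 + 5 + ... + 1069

Sum of first n odd numbers = n²
= 535²
= 286225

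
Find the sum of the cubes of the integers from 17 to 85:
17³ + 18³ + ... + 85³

Use ∑_{k=1}^{n} k³ = [n(n+1)/2]², then subtract the first 16 terms.
∑_{k=1}^{85} k³ = [85×86/2]² = 3655² = 13359025
∑_{k=1}^{16} k³ = [16×17/2]² = 136² = 18496
∑_{k=17}^{85} k³ = 13359025 - 18496 = 13340529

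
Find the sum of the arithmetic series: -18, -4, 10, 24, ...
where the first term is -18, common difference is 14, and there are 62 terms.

Sₙ = n/2 × (first + last)
Last term = a + (n-1)d = -18 + (62-1)×14 = 836
S_62 = 62/2 × (-18 + 836)
S_62 = 62/2 × 818 = 25358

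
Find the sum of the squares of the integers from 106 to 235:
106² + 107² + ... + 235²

Use ∑_{k=1}^{n} k² = n(n+1)(2n+1)/6, then subtract the first 105 terms.
∑_{k=1}^{235} k² = 235×236×471/6 = 4353610
∑_{k=1}^{105} k² = 105×106×211/6 = 391405
∑_{k=106}^{235} k² = 4353610 - 391405 = 3962205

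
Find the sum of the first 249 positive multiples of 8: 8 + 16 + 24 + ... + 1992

Factor out 8: = 8(1 + 2 + ... + 249) = 8 × n(n+1)/2
= 8 × 249×250/2
= 8 × 31125
= 249000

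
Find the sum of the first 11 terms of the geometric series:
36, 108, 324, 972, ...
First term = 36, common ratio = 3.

Sₙ = a(1 - rⁿ) / (1 - r)
S_11 = 36(1 - 3^11) / (1 - 3)
S_11 = 36(1 - 177147) / (-2)
S_11 = 3188628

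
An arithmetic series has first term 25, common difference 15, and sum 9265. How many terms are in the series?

Using S = n/2 × [2a + (n-1)d]
9265 = n/2 × [2(25) + (n-1)(15)]
9265 = n/2 × [50 + 15n - 15]
18530 = n × [35 + 15n]
15n² + (35)n - 18530 = 0
Discriminant: Δ = (35)² - 4(15)(-18530) = 1225 + 1111800 = 1113025
√Δ = 1055
n = [-(35) + √Δ] / (2·15) = (-35 + 1055) / 30 = 1020 / 30 = 34
(The negative root is discarded since n must be a positive integer.)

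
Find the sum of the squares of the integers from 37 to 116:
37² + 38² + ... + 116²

Use ∑_{k=1}^{n} k² = n(n+1)(2n+1)/6, then subtract the first 36 terms.
∑_{k=1}^{116} k² = 116×117×233/6 = 527046
∑_{k=1}^{36} k² = 36×37×73/6 = 16206
∑_{k=37}^{116} k² = 527046 - 16206 = 510840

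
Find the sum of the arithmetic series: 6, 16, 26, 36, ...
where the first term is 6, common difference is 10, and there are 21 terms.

Sₙ = n/2 × (first + last)
Last term = a + (n-1)d = 6 + (21-1)×10 = 206
S_21 = 21/2 × (6 + 206)
S_21 = 21/2 × 212 = 2226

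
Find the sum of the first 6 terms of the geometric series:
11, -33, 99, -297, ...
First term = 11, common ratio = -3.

Sₙ = a(1 - rⁿ) / (1 - r)
S_6 = 11(1 - (-3)^6) / (1 - (-3))
S_6 = 11(1 - 729) / (4)
S_6 = -2002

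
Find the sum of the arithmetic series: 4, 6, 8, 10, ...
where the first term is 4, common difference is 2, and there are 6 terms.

Sₙ = n/2 × (first + last)
Last term = a + (n-1)d = 4 + (6-1)×2 = 14
S_6 = 6/2 × (4 + 14)
S_6 = 6/2 × 18 = 54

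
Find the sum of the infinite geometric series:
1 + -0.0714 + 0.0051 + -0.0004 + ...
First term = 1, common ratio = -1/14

For |r| < 1, S = a / (1 - r)
S = 1 / (1 - (-1/14))
S = 1 / (15/14)
S = 14/15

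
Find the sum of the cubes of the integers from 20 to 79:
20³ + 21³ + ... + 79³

Use ∑_{k=1}^{n} k³ = [n(n+1)/2]², then subtract the first 19 terms.
∑_{k=1}^{79} k³ = [79×80/2]² = 3160² = 9985600
∑_{k=1}^{19} k³ = [19×20/2]² = 190² = 36100
∑_{k=20}^{79} k³ = 9985600 - 36100 = 9949500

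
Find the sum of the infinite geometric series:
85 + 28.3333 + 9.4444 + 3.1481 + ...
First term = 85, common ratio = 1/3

For |r| < 1, S = a / (1 - r)
S = 85 / (1 - (1/3))
S = 85 / (2/3)
S = 255/2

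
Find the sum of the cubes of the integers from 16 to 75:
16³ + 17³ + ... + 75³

Use ∑_{k=1}^{n} k³ = [n(n+1)/2]², then subtract the first 15 terms.
∑_{k=1}^{75} k³ = [75×76/2]² = 2850² = 8122500
∑_{k=1}^{15} k³ = [15×16/2]² = 120² = 14400
∑_{k=16}^{75} k³ = 8122500 - 14400 = 8108100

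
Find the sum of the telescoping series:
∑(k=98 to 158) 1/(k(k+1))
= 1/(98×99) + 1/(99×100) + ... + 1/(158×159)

Partial fractions: 1/(k(k+1)) = 1/k - 1/(k+1)
The series telescopes:
= (1/98 - 1/99) + (1/99 - 1/100) + ... + (1/158 - 1/159)
= 1/98 - 1/159
= 61/15582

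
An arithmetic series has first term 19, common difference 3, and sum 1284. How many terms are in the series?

Using S = n/2 × [2a + (n-1)d]
1284 = n/2 × [2(19) + (n-1)(3)]
1284 = n/2 × [38 + 3n - 3]
2568 = n × [35 + 3n]
3n² + (35)n - 2568 = 0
Discriminant: Δ = (35)² - 4(3)(-2568) = 1225 + 30816 = 32041
√Δ = 179
n = [-(35) + √Δ] / (2·3) = (-35 + 179) / 6 = 144 / 6 = 24
(The negative root is discarded since n must be a positive integer.)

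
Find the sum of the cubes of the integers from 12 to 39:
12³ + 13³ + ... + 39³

Use ∑_{k=1}^{n} k³ = [n(n+1)/2]², then subtract the first 11 terms.
∑_{k=1}^{39} k³ = [39×40/2]² = 780² = 608400
∑_{k=1}^{11} k³ = [11×12/2]² = 66² = 4356
∑_{k=12}^{39} k³ = 608400 - 4356 = 604044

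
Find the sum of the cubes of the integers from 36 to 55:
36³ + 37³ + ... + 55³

Use ∑_{k=1}^{n} k³ = [n(n+1)/2]², then subtract the first 35 terms.
∑_{k=1}^{55} k³ = [55×56/2]² = 1540² = 2371600
∑_{k=1}^{35} k³ = [35×36/2]² = 630² = 396900
∑_{k=36}^{55} k³ = 2371600 - 396900 = 1974700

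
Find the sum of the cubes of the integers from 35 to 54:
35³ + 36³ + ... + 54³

Use ∑_{k=1}^{n} k³ = [n(n+1)/2]², then subtract the first 34 terms.
∑_{k=1}^{54} k³ = [54×55/2]² = 1485² = 2205225
∑_{k=1}^{34} k³ = [34×35/2]² = 595² = 354025
∑_{k=35}^{54} k³ = 2205225 - 354025 = 1851200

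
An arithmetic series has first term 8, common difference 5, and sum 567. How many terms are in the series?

Using S = n/2 × [2a + (n-1)d]
567 = n/2 × [2(8) + (n-1)(5)]
567 = n/2 × [16 + 5n - 5]
1134 = n × [11 + 5n]
5n² + (11)n - 1134 = 0
Discriminant: Δ = (11)² - 4(5)(-1134) = 121 + 22680 = 22801
√Δ = 151
n = [-(11) + √Δ] / (2·5) = (-11 + 151) / 10 = 140 / 10 = 14
(The negative root is discarded since n must be a positive integer.)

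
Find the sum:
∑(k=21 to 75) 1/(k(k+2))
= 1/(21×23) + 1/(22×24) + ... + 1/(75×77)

Partial fractions: 1/(k(k+2)) = (1/2)[1/k - 1/(k+2)]
Telescoping leaves the first two and last two terms:
= (1/2)[1/21 + 1/22 - 1/76 - 1/77]
= 1175/35112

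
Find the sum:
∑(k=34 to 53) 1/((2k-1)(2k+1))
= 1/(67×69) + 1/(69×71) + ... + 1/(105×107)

Partial fractions: 1/((2k-1)(2k+1)) = (1/2)[1/(2k-1) - 1/(2k+1)]
The series telescopes:
= (1/2)[1/67 - 1/107]
= 20/7169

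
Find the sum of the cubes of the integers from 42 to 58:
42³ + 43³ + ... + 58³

Use ∑_{k=1}^{n} k³ = [n(n+1)/2]², then subtract the first 41 terms.
∑_{k=1}^{58} k³ = [58×59/2]² = 1711² = 2927521
∑_{k=1}^{41} k³ = [41×42/2]² = 861² = 741321
∑_{k=42}^{58} k³ = 2927521 - 741321 = 2186200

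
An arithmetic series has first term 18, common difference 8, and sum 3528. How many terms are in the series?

Using S = n/2 × [2a + (n-1)d]
3528 = n/2 × [2(18) + (n-1)(8)]
3528 = n/2 × [36 + 8n - 8]
7056 = n × [28 + 8n]
8n² + (28)n - 7056 = 0
Discriminant: Δ = (28)² - 4(8)(-7056) = 784 + 225792 = 226576
√Δ = 476
n = [-(28) + √Δ] / (2·8) = (-28 + 476) / 16 = 448 / 16 = 28
(The negative root is discarded since n must be a positive integer.)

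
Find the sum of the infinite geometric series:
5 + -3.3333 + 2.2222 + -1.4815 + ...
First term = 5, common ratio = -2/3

For |r| < 1, S = a / (1 - r)
S = 5 / (1 - (-2/3))
S = 5 / (5/3)
S = 3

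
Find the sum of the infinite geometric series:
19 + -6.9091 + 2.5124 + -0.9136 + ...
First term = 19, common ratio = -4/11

For |r| < 1, S = a / (1 - r)
S = 19 / (1 - (-4/11))
S = 19 / (15/11)
S = 209/15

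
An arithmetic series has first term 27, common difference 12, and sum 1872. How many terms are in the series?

Using S = n/2 × [2a + (n-1)d]
1872 = n/2 × [2(27) + (n-1)(12)]
1872 = n/2 × [54 + 12n - 12]
3744 = n × [42 + 12n]
12n² + (42)n - 3744 = 0
Discriminant: Δ = (42)² - 4(12)(-3744) = 1764 + 179712 = 181476
√Δ = 426
n = [-(42) + √Δ] / (2·12) = (-42 + 426) / 24 = 384 / 24 = 16
(The negative root is discarded since n must be a positive integer.)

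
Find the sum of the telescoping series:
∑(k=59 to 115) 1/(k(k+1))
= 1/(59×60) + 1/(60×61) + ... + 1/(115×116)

Partial fractions: 1/(k(k+1)) = 1/k - 1/(k+1)
The series telescopes:
= (1/59 - 1/60) + (1/60 - 1/61) + ... + (1/115 - 1/116)
= 1/59 - 1/116
= 57/6844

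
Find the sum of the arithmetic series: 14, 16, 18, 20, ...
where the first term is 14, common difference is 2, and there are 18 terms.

Sₙ = n/2 × (first + last)
Last term = a + (n-1)d = 14 + (18-1)×2 = 48
S_18 = 18/2 × (14 + 48)
S_18 = 18/2 × 62 = 558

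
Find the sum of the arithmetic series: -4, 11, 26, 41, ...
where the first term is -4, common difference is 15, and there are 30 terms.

Sₙ = n/2 × (first + last)
Last term = a + (n-1)d = -4 + (30-1)×15 = 431
S_30 = 30/2 × (-4 + 431)
S_30 = 30/2 × 427 = 6405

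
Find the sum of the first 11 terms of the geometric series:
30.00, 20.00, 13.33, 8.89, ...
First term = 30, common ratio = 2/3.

Sₙ = a(1 - rⁿ) / (1 - r)
S_11 = 30(1 - (2/3)^11) / (1 - (2/3))
S_11 = 30(1 - (2048/177147)) / (1/3)
S_11 = 1750990/19683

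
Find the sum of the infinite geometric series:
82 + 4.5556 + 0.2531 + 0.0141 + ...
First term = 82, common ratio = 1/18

For |r| < 1, S = a / (1 - r)
S = 82 / (1 - (1/18))
S = 82 / (17/18)
S = 1476/17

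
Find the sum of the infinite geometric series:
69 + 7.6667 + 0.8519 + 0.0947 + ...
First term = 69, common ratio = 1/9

For |r| < 1, S = a / (1 - r)
S = 69 / (1 - (1/9))
S = 69 / (8/9)
S = 621/8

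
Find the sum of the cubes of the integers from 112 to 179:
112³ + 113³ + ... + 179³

Use ∑_{k=1}^{n} k³ = [n(n+1)/2]², then subtract the first 111 terms.
∑_{k=1}^{179} k³ = [179×180/2]² = 16110² = 259532100
∑_{k=1}^{111} k³ = [111×112/2]² = 6216² = 38638656
∑_{k=112}^{179} k³ = 259532100 - 38638656 = 220893444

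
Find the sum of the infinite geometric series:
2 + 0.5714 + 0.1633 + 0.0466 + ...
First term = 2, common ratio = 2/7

For |r| < 1, S = a / (1 - r)
S = 2 / (1 - (2/7))
S = 2 / (5/7)
S = 14/5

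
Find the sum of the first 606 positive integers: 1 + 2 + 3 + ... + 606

Formula: ∑k = n(n+1)/2
= 606×607/2
= 367842/2
= 183921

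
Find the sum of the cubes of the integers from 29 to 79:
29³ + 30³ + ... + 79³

Use ∑_{k=1}^{n} k³ = [n(n+1)/2]², then subtract the first 28 terms.
∑_{k=1}^{79} k³ = [79×80/2]² = 3160² = 9985600
∑_{k=1}^{28} k³ = [28×29/2]² = 406² = 164836
∑_{k=29}^{79} k³ = 9985600 - 164836 = 9820764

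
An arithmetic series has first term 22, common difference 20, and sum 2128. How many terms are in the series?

Using S = n/2 × [2a + (n-1)d]
2128 = n/2 × [2(22) + (n-1)(20)]
2128 = n/2 × [44 + 20n - 20]
4256 = n × [24 + 20n]
20n² + (24)n - 4256 = 0
Discriminant: Δ = (24)² - 4(20)(-4256) = 576 + 340480 = 341056
√Δ = 584
n = [-(24) + √Δ] / (2·20) = (-24 + 584) / 40 = 560 / 40 = 14
(The negative root is discarded since n must be a positive integer.)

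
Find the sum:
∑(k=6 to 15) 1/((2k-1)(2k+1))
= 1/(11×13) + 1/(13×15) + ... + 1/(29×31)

Partial fractions: 1/((2k-1)(2k+1)) = (1/2)[1/(2k-1) - 1/(2k+1)]
The series telescopes:
= (1/2)[1/11 - 1/31]
= 10/341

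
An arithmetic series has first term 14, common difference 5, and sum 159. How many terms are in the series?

Using S = n/2 × [2a + (n-1)d]
159 = n/2 × [2(14) + (n-1)(5)]
159 = n/2 × [28 + 5n - 5]
318 = n × [23 + 5n]
5n² + (23)n - 318 = 0
Discriminant: Δ = (23)² - 4(5)(-318) = 529 + 6360 = 6889
√Δ = 83
n = [-(23) + √Δ] / (2·5) = (-23 + 83) / 10 = 60 / 10 = 6
(The negative root is discarded since n must be a positive integer.)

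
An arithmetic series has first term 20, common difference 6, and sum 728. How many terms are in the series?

Using S = n/2 × [2a + (n-1)d]
728 = n/2 × [2(20) + (n-1)(6)]
728 = n/2 × [40 + 6n - 6]
1456 = n × [34 + 6n]
6n² + (34)n - 1456 = 0
Discriminant: Δ = (34)² - 4(6)(-1456) = 1156 + 34944 = 36100
√Δ = 190
n = [-(34) + √Δ] / (2·6) = (-34 + 190) / 12 = 156 / 12 = 13
(The negative root is discarded since n must be a positive integer.)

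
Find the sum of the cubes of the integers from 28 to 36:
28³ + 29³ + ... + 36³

Use ∑_{k=1}^{n} k³ = [n(n+1)/2]², then subtract the first 27 terms.
∑_{k=1}^{36} k³ = [36×37/2]² = 666² = 443556
∑_{k=1}^{27} k³ = [27×28/2]² = 378² = 142884
∑_{k=28}^{36} k³ = 443556 - 142884 = 300672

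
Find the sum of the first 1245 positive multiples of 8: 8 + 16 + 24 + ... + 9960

Factor out 8: = 8(1 + 2 + ... + 1245) = 8 × n(n+1)/2
= 8 × 1245×1246/2
= 8 × 775635
= 6205080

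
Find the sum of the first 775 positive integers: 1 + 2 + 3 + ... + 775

Formula: ∑k = n(n+1)/2
= 775×776/2
= 601400/2
= 300700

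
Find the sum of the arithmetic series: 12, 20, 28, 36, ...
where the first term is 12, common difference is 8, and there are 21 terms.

Sₙ = n/2 × (first + last)
Last term = a + (n-1)d = 12 + (21-1)×8 = 172
S_21 = 21/2 × (12 + 172)
S_21 = 21/2 × 184 = 1932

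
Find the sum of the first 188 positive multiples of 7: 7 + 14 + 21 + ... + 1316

Factor out 7: = 7(1 + 2 + ... + 188) = 7 × n(n+1)/2
= 7 × 188×189/2
= 7 × 17766
= 124362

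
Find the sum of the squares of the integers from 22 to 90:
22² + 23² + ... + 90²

Use ∑_{k=1}^{n} k² = n(n+1)(2n+1)/6, then subtract the first 21 terms.
∑_{k=1}^{90} k² = 90×91×181/6 = 247065
∑_{k=1}^{21} k² = 21×22×43/6 = 3311
∑_{k=22}^{90} k² = 247065 - 3311 = 243754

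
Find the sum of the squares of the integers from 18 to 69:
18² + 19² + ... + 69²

Use ∑_{k=1}^{n} k² = n(n+1)(2n+1)/6, then subtract the first 17 terms.
∑_{k=1}^{69} k² = 69×70×139/6 = 111895
∑_{k=1}^{17} k² = 17×18×35/6 = 1785
∑_{k=18}^{69} k² = 111895 - 1785 = 110110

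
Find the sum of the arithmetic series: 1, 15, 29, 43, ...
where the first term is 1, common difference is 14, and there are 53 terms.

Sₙ = n/2 × (first + last)
Last term = a + (n-1)d = 1 + (53-1)×14 = 729
S_53 = 53/2 × (1 + 729)
S_53 = 53/2 × 730 = 19345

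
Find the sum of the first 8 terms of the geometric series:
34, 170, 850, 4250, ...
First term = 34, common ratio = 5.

Sₙ = a(1 - rⁿ) / (1 - r)
S_8 = 34(1 - 5^8) / (1 - 5)
S_8 = 34(1 - 390625) / (-4)
S_8 = 3320304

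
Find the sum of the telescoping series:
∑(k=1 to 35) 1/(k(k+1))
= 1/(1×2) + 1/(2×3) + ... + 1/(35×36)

Partial fractions: 1/(k(k+1)) = 1/k - 1/(k+1)
The series telescopes:
= (1/1 - 1/2) + (1/2 - 1/3) + ... + (1/35 - 1/36)
= 1/1 - 1/36
= 35/36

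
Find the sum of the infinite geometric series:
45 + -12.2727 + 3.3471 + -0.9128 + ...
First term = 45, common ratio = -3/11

For |r| < 1, S = a / (1 - r)
S = 45 / (1 - (-3/11))
S = 45 / (14/11)
S = 495/14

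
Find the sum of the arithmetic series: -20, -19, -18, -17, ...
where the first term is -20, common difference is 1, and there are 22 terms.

Sₙ = n/2 × (first + last)
Last term = a + (n-1)d = -20 + (22-1)×1 = 1
S_22 = 22/2 × (-20 + 1)
S_22 = 22/2 × (-19) = -209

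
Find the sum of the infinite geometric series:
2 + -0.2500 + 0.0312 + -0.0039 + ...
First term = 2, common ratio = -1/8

For |r| < 1, S = a / (1 - r)
S = 2 / (1 - (-1/8))
S = 2 / (9/8)
S = 16/9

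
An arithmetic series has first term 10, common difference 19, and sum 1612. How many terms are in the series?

Using S = n/2 × [2a + (n-1)d]
1612 = n/2 × [2(10) + (n-1)(19)]
1612 = n/2 × [20 + 19n - 19]
3224 = n × [1 + 19n]
19n² + (1)n - 3224 = 0
Discriminant: Δ = (1)² - 4(19)(-3224) = 1 + 245024 = 245025
√Δ = 495
n = [-(1) + √Δ] / (2·19) = (-1 + 495) / 38 = 494 / 38 = 13
(The negative root is discarded since n must be a positive integer.)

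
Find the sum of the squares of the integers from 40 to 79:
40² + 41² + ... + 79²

Use ∑_{k=1}^{n} k² = n(n+1)(2n+1)/6, then subtract the first 39 terms.
∑_{k=1}^{79} k² = 79×80×159/6 = 167480
∑_{k=1}^{39} k² = 39×40×79/6 = 20540
∑_{k=40}^{79} k² = 167480 - 20540 = 146940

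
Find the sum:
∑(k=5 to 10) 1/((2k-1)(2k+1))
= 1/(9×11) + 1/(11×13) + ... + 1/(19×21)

Partial fractions: 1/((2k-1)(2k+1)) = (1/2)[1/(2k-1) - 1/(2k+1)]
The series telescopes:
= (1/2)[1/9 - 1/21]
= 2/63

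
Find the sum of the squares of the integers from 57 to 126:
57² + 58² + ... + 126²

Use ∑_{k=1}^{n} k² = n(n+1)(2n+1)/6, then subtract the first 56 terms.
∑_{k=1}^{126} k² = 126×127×253/6 = 674751
∑_{k=1}^{56} k² = 56×57×113/6 = 60116
∑_{k=57}^{126} k² = 674751 - 60116 = 614635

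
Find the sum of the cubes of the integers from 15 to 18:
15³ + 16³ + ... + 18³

Use ∑_{k=1}^{n} k³ = [n(n+1)/2]², then subtract the first 14 terms.
∑_{k=1}^{18} k³ = [18×19/2]² = 171² = 29241
∑_{k=1}^{14} k³ = [14×15/2]² = 105² = 11025
∑_{k=15}^{18} k³ = 29241 - 11025 = 18216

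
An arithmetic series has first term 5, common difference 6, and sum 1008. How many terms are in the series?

Using S = n/2 × [2a + (n-1)d]
1008 = n/2 × [2(5) + (n-1)(6)]
1008 = n/2 × [10 + 6n - 6]
2016 = n × [4 + 6n]
6n² + (4)n - 2016 = 0
Discriminant: Δ = (4)² - 4(6)(-2016) = 16 + 48384 = 48400
√Δ = 220
n = [-(4) + √Δ] / (2·6) = (-4 + 220) / 12 = 216 / 12 = 18
(The negative root is discarded since n must be a positive integer.)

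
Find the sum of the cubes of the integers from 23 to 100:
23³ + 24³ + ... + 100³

Use ∑_{k=1}^{n} k³ = [n(n+1)/2]², then subtract the first 22 terms.
∑_{k=1}^{100} k³ = [100×101/2]² = 5050² = 25502500
∑_{k=1}^{22} k³ = [22×23/2]² = 253² = 64009
∑_{k=23}^{100} k³ = 25502500 - 64009 = 25438491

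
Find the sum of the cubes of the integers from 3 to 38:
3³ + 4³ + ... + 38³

Use ∑_{k=1}^{n} k³ = [n(n+1)/2]², then subtract the first 2 terms.
∑_{k=1}^{38} k³ = [38×39/2]² = 741² = 549081
∑_{k=1}^{2} k³ = [2×3/2]² = 3² = 9
∑_{k=3}^{38} k³ = 549081 - 9 = 549072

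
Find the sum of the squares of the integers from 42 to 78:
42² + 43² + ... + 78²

Use ∑_{k=1}^{n} k² = n(n+1)(2n+1)/6, then subtract the first 41 terms.
∑_{k=1}^{78} k² = 78×79×157/6 = 161239
∑_{k=1}^{41} k² = 41×42×83/6 = 23821
∑_{k=42}^{78} k² = 161239 - 23821 = 137418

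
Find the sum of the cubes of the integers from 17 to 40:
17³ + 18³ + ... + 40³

Use ∑_{k=1}^{n} k³ = [n(n+1)/2]², then subtract the first 16 terms.
∑_{k=1}^{40} k³ = [40×41/2]² = 820² = 672400
∑_{k=1}^{16} k³ = [16×17/2]² = 136² = 18496
∑_{k=17}^{40} k³ = 672400 - 18496 = 653904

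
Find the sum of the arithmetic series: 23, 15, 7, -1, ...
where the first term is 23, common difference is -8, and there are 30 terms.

Sₙ = n/2 × (first + last)
Last term = a + (n-1)d = 23 + (30-1)×(-8) = -209
S_30 = 30/2 × (23 + (-209))
S_30 = 30/2 × (-186) = -2790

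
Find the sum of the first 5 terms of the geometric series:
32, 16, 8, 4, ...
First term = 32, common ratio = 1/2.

Sₙ = a(1 - rⁿ) / (1 - r)
S_5 = 32(1 - (1/2)^5) / (1 - (1/2))
S_5 = 32(1 - (1/32)) / (1/2)
S_5 = 62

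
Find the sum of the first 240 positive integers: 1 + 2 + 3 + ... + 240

Formula: ∑k = n(n+1)/2
= 240×241/2
= 57840/2
= 28920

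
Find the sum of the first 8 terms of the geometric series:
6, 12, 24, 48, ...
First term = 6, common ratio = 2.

Sₙ = a(1 - rⁿ) / (1 - r)
S_8 = 6(1 - 2^8) / (1 - 2)
S_8 = 6(1 - 256) / (-1)
S_8 = 1530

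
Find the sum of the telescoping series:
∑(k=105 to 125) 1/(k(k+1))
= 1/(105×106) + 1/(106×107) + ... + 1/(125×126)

Partial fractions: 1/(k(k+1)) = 1/k - 1/(k+1)
The series telescopes:
= (1/105 - 1/106) + (1/106 - 1/107) + ... + (1/125 - 1/126)
= 1/105 - 1/126
= 1/630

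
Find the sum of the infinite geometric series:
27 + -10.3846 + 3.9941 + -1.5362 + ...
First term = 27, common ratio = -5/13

For |r| < 1, S = a / (1 - r)
S = 27 / (1 - (-5/13))
S = 27 / (18/13)
S = 39/2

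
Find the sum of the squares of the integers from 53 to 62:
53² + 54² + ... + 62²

Use ∑_{k=1}^{n} k² = n(n+1)(2n+1)/6, then subtract the first 52 terms.
∑_{k=1}^{62} k² = 62×63×125/6 = 81375
∑_{k=1}^{52} k² = 52×53×105/6 = 48230
∑_{k=53}^{62} k² = 81375 - 48230 = 33145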